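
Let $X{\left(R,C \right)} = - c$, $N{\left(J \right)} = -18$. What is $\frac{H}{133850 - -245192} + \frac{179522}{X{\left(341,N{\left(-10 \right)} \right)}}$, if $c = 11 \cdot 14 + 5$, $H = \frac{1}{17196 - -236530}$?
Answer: $- \frac{17265135285144665}{15291476868228} \approx -1129.1$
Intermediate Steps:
$H = \frac{1}{253726}$ ($H = \frac{1}{17196 + 236530} = \frac{1}{253726} \approx 3.9413 \cdot 10^{-6}$)
$c = 159$ ($c = 154 + 5 = 159$)
$X{\left(R,C \right)} = -159$ ($X{\left(R,C \right)} = \left(-1\right) 159 = -159$)
$\frac{H}{133850 - -245192} + \frac{179522}{X{\left(341,N{\left(-10 \right)} \right)}} = \frac{1}{253726 \left(133850 - -245192\right)} + \frac{179522}{-159} = \frac{1}{253726 \left(133850 + 245192\right)} + 179522 \left(- \frac{1}{159}\right) = \frac{1}{253726 \cdot 379042} - \frac{179522}{159} = \frac{1}{253726} \cdot \frac{1}{379042} - \frac{179522}{159} = \frac{1}{96172810492} - \frac{179522}{159} = - \frac{17265135285144665}{15291476868228}$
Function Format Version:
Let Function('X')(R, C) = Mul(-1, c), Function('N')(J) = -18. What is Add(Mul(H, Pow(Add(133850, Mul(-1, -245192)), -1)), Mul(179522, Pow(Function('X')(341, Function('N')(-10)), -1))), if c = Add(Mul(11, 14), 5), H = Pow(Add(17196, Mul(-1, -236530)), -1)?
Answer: Rational(-17265135285144665, 15291476868228) ≈ -1129.1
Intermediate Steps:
H = Rational(1, 253726) (H = Pow(Add(17196, 236530), -1) = Pow(253726, -1) = Rational(1, 253726) ≈ 3.9413e-6)
c = 159 (c = Add(154, 5) = 159)
Function('X')(R, C) = -159 (Function('X')(R, C) = Mul(-1, 159) = -159)
Add(Mul(H, Pow(Add(133850, Mul(-1, -245192)), -1)), Mul(179522, Pow(Function('X')(341, Function('N')(-10)), -1))) = Add(Mul(Rational(1, 253726), Pow(Add(133850, Mul(-1, -245192)), -1)), Mul(179522, Pow(-159, -1))) = Add(Mul(Rational(1, 253726), Pow(Add(133850, 245192), -1)), Mul(179522, Rational(-1, 159))) = Add(Mul(Rational(1, 253726), Pow(379042, -1)), Rational(-179522, 159)) = Add(Mul(Rational(1, 253726), Rational(1, 379042)), Rational(-179522, 159)) = Add(Rational(1, 96172810492), Rational(-179522, 159)) = Rational(-17265135285144665, 15291476868228)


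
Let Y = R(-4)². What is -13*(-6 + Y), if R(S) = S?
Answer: -130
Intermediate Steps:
Y = 16 (Y = (-4)² = 16)
-13*(-6 + Y) = -13*(-6 + 16) = -13*10 = -130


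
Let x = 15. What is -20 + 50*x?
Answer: 730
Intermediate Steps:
-20 + 50*x = -20 + 50*15 = -20 + 750 = 730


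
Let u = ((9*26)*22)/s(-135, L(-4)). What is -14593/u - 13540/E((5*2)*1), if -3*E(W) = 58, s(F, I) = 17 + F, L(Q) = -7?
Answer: 77246563/74646 ≈ 1034.8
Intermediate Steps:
E(W) = -58/3 (E(W) = -1/3*58 = -58/3)
u = -2574/59 (u = ((9*26)*22)/(17 - 135) = (234*22)/(-118) = 5148*(-1/118) = -2574/59 ≈ -43.627)
-14593/u - 13540/E((5*2)*1) = -14593/(-2574/59) - 13540/(-58/3) = -14593*(-59/2574) - 13540*(-3/58) = 860987/2574 + 20310/29 = 77246563/74646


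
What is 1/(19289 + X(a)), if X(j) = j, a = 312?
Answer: 1/19601 ≈ 5.1018e-5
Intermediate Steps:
1/(19289 + X(a)) = 1/(19289 + 312) = 1/19601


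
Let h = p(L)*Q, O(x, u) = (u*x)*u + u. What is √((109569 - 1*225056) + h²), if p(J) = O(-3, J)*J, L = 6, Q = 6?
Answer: √13368097 ≈ 3656.2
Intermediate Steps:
O(x, u) = u + x*u² (O(x, u) = x*u² + u = u + x*u²)
p(J) = J²*(1 - 3*J) (p(J) = (J*(1 + J*(-3)))*J = (J*(1 - 3*J))*J = J²*(1 - 3*J))
h = -3672 (h = (6²*(1 - 3*6))*6 = (36*(1 - 18))*6 = (36*(-17))*6 = -612*6 = -3672)
√((109569 - 1*225056) + h²) = √((109569 - 1*225056) + (-3672)²) = √((109569 - 225056) + 13483584) = √(-115487 + 13483584) = √13368097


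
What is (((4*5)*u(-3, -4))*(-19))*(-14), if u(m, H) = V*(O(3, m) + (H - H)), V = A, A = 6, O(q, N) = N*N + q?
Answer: 383040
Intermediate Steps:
O(q, N) = q + N**2 (O(q, N) = N**2 + q = q + N**2)
V = 6
u(m, H) = 18 + 6*m**2 (u(m, H) = 6*((3 + m**2) + (H - H)) = 6*((3 + m**2) + 0) = 6*(3 + m**2) = 18 + 6*m**2)
(((4*5)*u(-3, -4))*(-19))*(-14) = (((4*5)*(18 + 6*(-3)**2))*(-19))*(-14) = ((20*(18 + 6*9))*(-19))*(-14) = ((20*(18 + 54))*(-19))*(-14) = ((20*72)*(-19))*(-14) = (1440*(-19))*(-14) = -27360*(-14) = 383040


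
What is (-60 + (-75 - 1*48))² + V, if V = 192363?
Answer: 225852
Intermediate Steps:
(-60 + (-75 - 1*48))² + V = (-60 + (-75 - 1*48))² + 192363 = (-60 + (-75 - 48))² + 192363 = (-60 - 123)² + 192363 = (-183)² + 192363 = 33489 + 192363 = 225852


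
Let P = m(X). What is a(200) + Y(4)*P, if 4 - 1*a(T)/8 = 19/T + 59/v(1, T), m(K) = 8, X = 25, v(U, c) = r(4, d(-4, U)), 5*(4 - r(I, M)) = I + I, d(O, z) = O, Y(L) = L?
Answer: -10007/75 ≈ -133.43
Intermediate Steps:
r(I, M) = 4 - 2*I/5 (r(I, M) = 4 - (I + I)/5 = 4 - 2*I/5)
v(U, c) = 12/5 (v(U, c) = 4 - ⅖*4 = 4 - 8/5 = 12/5)
a(T) = -494/3 - 152/T (a(T) = 32 - 8*(19/T + 59/(12/5)) = 32 - 8*(19/T + 59*(5/12)) = 32 - 8*(19/T + 295/12) = 32 - 8*(295/12 + 19/T) = 32 + (-590/3 - 152/T) = -494/3 - 152/T)
P = 8
a(200) + Y(4)*P = (-494/3 - 152/200) + 4*8 = (-494/3 - 152*1/200) + 32 = (-494/3 - 19/25) + 32 = -12407/75 + 32 = -10007/75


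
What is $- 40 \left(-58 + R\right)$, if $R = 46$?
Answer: $480$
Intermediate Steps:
$- 40 \left(-58 + R\right) = - 40 \left(-58 + 46\right) = \left(-40\right) \left(-12\right) = 480$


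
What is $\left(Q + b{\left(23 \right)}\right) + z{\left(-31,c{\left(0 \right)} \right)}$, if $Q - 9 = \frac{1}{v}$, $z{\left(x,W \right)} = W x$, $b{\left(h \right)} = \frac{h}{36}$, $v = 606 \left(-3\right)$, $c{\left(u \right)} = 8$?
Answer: $- \frac{866683}{3636} \approx -238.36$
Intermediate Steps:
$v = -1818$
$b{\left(h \right)} = \frac{h}{36}$ ($b{\left(h \right)} = h \frac{1}{36} = \frac{h}{36}$)
$Q = \frac{16361}{1818}$ ($Q = 9 + \frac{1}{-1818} = 9 - \frac{1}{1818} = \frac{16361}{1818} \approx 8.9995$)
$\left(Q + b{\left(23 \right)}\right) + z{\left(-31,c{\left(0 \right)} \right)} = \left(\frac{16361}{1818} + \frac{1}{36} \cdot 23\right) + 8 \left(-31\right) = \left(\frac{16361}{1818} + \frac{23}{36}\right) - 248 = \frac{35045}{3636} - 248 = - \frac{866683}{3636}$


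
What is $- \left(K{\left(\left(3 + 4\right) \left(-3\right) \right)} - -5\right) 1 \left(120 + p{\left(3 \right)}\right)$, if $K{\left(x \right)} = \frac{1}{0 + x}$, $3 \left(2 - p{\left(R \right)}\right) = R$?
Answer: $- \frac{12584}{21} \approx -599.24$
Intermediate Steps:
$p{\left(R \right)} = 2 - \frac{R}{3}$
$K{\left(x \right)} = \frac{1}{x}$
$- \left(K{\left(\left(3 + 4\right) \left(-3\right) \right)} - -5\right) 1 \left(120 + p{\left(3 \right)}\right) = - \left(\frac{1}{\left(3 + 4\right) \left(-3\right)} - -5\right) 1 \left(120 + \left(2 - 1\right)\right) = - \left(\frac{1}{7 \left(-3\right)} + \left(-3 + 8\right)\right) 1 \left(120 + \left(2 - 1\right)\right) = - \left(\frac{1}{-21} + 5\right) 1 \left(120 + 1\right) = - \left(- \frac{1}{21} + 5\right) 1 \cdot 121 = - \frac{104}{21} \cdot 1 \cdot 121 = - \frac{104 \cdot 121}{21} = \left(-1\right) \frac{12584}{21} = - \frac{12584}{21}$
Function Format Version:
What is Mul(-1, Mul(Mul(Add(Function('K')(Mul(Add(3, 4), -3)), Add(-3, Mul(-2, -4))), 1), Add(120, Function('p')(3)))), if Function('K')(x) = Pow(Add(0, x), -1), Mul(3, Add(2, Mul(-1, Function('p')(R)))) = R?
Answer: Rational(-12584, 21) ≈ -599.24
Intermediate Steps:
Function('p')(R) = Add(2, Mul(Rational(-1, 3), R))
Function('K')(x) = Pow(x, -1)
Mul(-1, Mul(Mul(Add(Function('K')(Mul(Add(3, 4), -3)), Add(-3, Mul(-2, -4))), 1), Add(120, Function('p')(3)))) = Mul(-1, Mul(Mul(Add(Pow(Mul(Add(3, 4), -3), -1), Add(-3, Mul(-2, -4))), 1), Add(120, Add(2, Mul(Rational(-1, 3), 3))))) = Mul(-1, Mul(Mul(Add(Pow(Mul(7, -3), -1), Add(-3, 8)), 1), Add(120, Add(2, -1)))) = Mul(-1, Mul(Mul(Add(Pow(-21, -1), 5), 1), Add(120, 1))) = Mul(-1, Mul(Mul(Add(Rational(-1, 21), 5), 1), 121)) = Mul(-1, Mul(Mul(Rational(104, 21), 1), 121)) = Mul(-1, Mul(Rational(104, 21), 121)) = Mul(-1, Rational(12584, 21)) = Rational(-12584, 21)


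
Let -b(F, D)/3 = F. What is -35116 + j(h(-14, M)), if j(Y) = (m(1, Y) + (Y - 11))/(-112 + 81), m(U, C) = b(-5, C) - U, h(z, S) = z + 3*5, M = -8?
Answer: -1088600/31 ≈ -35116.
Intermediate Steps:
h(z, S) = 15 + z (h(z, S) = z + 15 = 15 + z)
b(F, D) = -3*F
m(U, C) = 15 - U (m(U, C) = -3*(-5) - U = 15 - U)
j(Y) = -3/31 - Y/31 (j(Y) = ((15 - 1*1) + (Y - 11))/(-112 + 81) = ((15 - 1) + (-11 + Y))/(-31) = (14 + (-11 + Y))*(-1/31) = (3 + Y)*(-1/31) = -3/31 - Y/31)
-35116 + j(h(-14, M)) = -35116 + (-3/31 - (15 - 14)/31) = -35116 + (-3/31 - 1/31*1) = -35116 + (-3/31 - 1/31) = -35116 - 4/31 = -1088600/31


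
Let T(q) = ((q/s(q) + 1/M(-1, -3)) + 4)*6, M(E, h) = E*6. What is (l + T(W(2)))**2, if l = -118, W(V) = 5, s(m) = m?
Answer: 7921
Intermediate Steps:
M(E, h) = 6*E
T(q) = 29 (T(q) = ((q/q + 1/(6*(-1))) + 4)*6 = ((1 + 1/(-6)) + 4)*6 = ((1 + 1*(-1/6)) + 4)*6 = ((1 - 1/6) + 4)*6 = (5/6 + 4)*6 = (29/6)*6 = 29)
(l + T(W(2)))**2 = (-118 + 29)**2 = (-89)**2 = 7921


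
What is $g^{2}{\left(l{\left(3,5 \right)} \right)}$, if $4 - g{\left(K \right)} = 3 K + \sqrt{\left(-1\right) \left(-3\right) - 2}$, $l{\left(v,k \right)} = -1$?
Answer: $36$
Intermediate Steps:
$g{\left(K \right)} = 3 - 3 K$ ($g{\left(K \right)} = 4 - \left(3 K + \sqrt{\left(-1\right) \left(-3\right) - 2}\right) = 4 - \left(3 K + \sqrt{3 - 2}\right) = 4 - \left(3 K + \sqrt{1}\right) = 4 - \left(3 K + 1\right) = 4 - \left(1 + 3 K\right) = 3 - 3 K$)
$g^{2}{\left(l{\left(3,5 \right)} \right)} = \left(3 - -3\right)^{2} = \left(3 + 3\right)^{2} = 6^{2} = 36$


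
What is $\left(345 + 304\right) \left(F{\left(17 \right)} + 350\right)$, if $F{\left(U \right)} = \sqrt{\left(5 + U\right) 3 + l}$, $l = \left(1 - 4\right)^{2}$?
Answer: $227150 + 3245 \sqrt{3} \approx 2.3277 \cdot 10^{5}$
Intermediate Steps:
$l = 9$ ($l = \left(1 - 4\right)^{2} = \left(-3\right)^{2} = 9$)
$F{\left(U \right)} = \sqrt{24 + 3 U}$ ($F{\left(U \right)} = \sqrt{\left(5 + U\right) 3 + 9} = \sqrt{\left(15 + 3 U\right) + 9} = \sqrt{24 + 3 U}$)
$\left(345 + 304\right) \left(F{\left(17 \right)} + 350\right) = \left(345 + 304\right) \left(\sqrt{24 + 3 \cdot 17} + 350\right) = 649 \left(\sqrt{24 + 51} + 350\right) = 649 \left(\sqrt{75} + 350\right) = 649 \left(5 \sqrt{3} + 350\right) = 649 \left(350 + 5 \sqrt{3}\right) = 227150 + 3245 \sqrt{3}$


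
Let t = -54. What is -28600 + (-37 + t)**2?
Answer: -20319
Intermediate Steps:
-28600 + (-37 + t)**2 = -28600 + (-37 - 54)**2 = -28600 + (-91)**2 = -28600 + 8281 = -20319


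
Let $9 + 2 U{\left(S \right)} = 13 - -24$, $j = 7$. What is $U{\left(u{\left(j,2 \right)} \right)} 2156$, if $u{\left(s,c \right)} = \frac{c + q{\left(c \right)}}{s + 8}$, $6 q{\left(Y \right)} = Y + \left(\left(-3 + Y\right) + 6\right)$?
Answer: $30184$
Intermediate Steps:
$q{\left(Y \right)} = \frac{1}{2} + \frac{Y}{3}$ ($q{\left(Y \right)} = \frac{Y + \left(\left(-3 + Y\right) + 6\right)}{6} = \frac{Y + \left(3 + Y\right)}{6} = \frac{3 + 2 Y}{6} = \frac{1}{2} + \frac{Y}{3}$)
$u{\left(s,c \right)} = \frac{\frac{1}{2} + \frac{4 c}{3}}{8 + s}$ ($u{\left(s,c \right)} = \frac{c + \left(\frac{1}{2} + \frac{c}{3}\right)}{s + 8} = \frac{\frac{1}{2} + \frac{4 c}{3}}{8 + s}$)
$U{\left(S \right)} = 14$ ($U{\left(S \right)} = - \frac{9}{2} + \frac{13 - -24}{2} = - \frac{9}{2} + \frac{13 + 24}{2} = - \frac{9}{2} + \frac{1}{2} \cdot 37 = - \frac{9}{2} + \frac{37}{2} = 14$)
$U{\left(u{\left(j,2 \right)} \right)} 2156 = 14 \cdot 2156 = 30184$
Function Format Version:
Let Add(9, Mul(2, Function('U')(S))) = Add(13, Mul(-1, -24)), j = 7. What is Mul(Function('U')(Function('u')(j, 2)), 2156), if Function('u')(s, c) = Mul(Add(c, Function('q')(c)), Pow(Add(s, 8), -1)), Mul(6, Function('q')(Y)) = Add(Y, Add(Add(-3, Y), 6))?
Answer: 30184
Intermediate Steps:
Function('q')(Y) = Add(Rational(1, 2), Mul(Rational(1, 3), Y)) (Function('q')(Y) = Mul(Rational(1, 6), Add(Y, Add(Add(-3, Y), 6))) = Mul(Rational(1, 6), Add(Y, Add(3, Y))) = Mul(Rational(1, 6), Add(3, Mul(2, Y))) = Add(Rational(1, 2), Mul(Rational(1, 3), Y)))
Function('u')(s, c) = Mul(Pow(Add(8, s), -1), Add(Rational(1, 2), Mul(Rational(4, 3), c))) (Function('u')(s, c) = Mul(Add(c, Add(Rational(1, 2), Mul(Rational(1, 3), c))), Pow(Add(s, 8), -1)) = Mul(Add(Rational(1, 2), Mul(Rational(4, 3), c)), Pow(Add(8, s), -1)) = Mul(Pow(Add(8, s), -1), Add(Rational(1, 2), Mul(Rational(4, 3), c))))
Function('U')(S) = 14 (Function('U')(S) = Add(Rational(-9, 2), Mul(Rational(1, 2), Add(13, Mul(-1, -24)))) = Add(Rational(-9, 2), Mul(Rational(1, 2), Add(13, 24))) = Add(Rational(-9, 2), Mul(Rational(1, 2), 37)) = Add(Rational(-9, 2), Rational(37, 2)) = 14)
Mul(Function('U')(Function('u')(j, 2)), 2156) = Mul(14, 2156) = 30184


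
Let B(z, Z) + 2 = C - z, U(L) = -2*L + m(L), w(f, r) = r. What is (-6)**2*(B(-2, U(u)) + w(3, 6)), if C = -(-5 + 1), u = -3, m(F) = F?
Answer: 360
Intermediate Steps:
C = 4 (C = -1*(-4) = 4)
U(L) = -L (U(L) = -2*L + L = -L)
B(z, Z) = 2 - z (B(z, Z) = -2 + (4 - z) = 2 - z)
(-6)**2*(B(-2, U(u)) + w(3, 6)) = (-6)**2*((2 - 1*(-2)) + 6) = 36*((2 + 2) + 6) = 36*(4 + 6) = 36*10 = 360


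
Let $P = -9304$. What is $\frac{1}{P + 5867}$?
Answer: $- \frac{1}{3437} \approx -0.00029095$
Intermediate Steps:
$\frac{1}{P + 5867} = \frac{1}{-9304 + 5867} = \frac{1}{-3437} = - \frac{1}{3437}$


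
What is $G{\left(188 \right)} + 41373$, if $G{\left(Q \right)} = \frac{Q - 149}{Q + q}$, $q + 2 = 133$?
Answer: $\frac{13198026}{319} \approx 41373.0$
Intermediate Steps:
$q = 131$ ($q = -2 + 133 = 131$)
$G{\left(Q \right)} = \frac{-149 + Q}{131 + Q}$ ($G{\left(Q \right)} = \frac{Q - 149}{Q + 131} = \frac{-149 + Q}{131 + Q}$)
$G{\left(188 \right)} + 41373 = \frac{-149 + 188}{131 + 188} + 41373 = \frac{1}{319} \cdot 39 + 41373 = \frac{39}{319} + 41373 = \frac{13198026}{319}$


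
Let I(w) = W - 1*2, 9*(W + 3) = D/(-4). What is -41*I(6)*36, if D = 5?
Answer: 7585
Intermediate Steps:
W = -113/36 (W = -3 + (5/(-4))/9 = -3 + (5*(-1/4))/9 = -3 + (1/9)*(-5/4) = -3 - 5/36 = -113/36 ≈ -3.1389)
I(w) = -185/36 (I(w) = -113/36 - 1*2 = -113/36 - 2 = -185/36)
-41*I(6)*36 = -41*(-185/36)*36 = (7585/36)*36 = 7585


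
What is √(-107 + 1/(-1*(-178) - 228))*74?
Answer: 37*I*√10702/5 ≈ 765.53*I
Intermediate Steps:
√(-107 + 1/(-1*(-178) - 228))*74 = √(-107 + 1/(178 - 228))*74 = √(-107 + 1/(-50))*74 = √(-107 - 1/50)*74 = √(-5351/50)*74 = (I*√10702/10)*74 = 37*I*√10702/5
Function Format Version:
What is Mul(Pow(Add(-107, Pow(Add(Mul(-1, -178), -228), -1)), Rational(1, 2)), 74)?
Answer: Mul(Rational(37, 5), I, Pow(10702, Rational(1, 2))) ≈ Mul(765.53, I)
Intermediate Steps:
Mul(Pow(Add(-107, Pow(Add(Mul(-1, -178), -228), -1)), Rational(1, 2)), 74) = Mul(Pow(Add(-107, Pow(Add(178, -228), -1)), Rational(1, 2)), 74) = Mul(Pow(Add(-107, Pow(-50, -1)), Rational(1, 2)), 74) = Mul(Pow(Add(-107, Rational(-1, 50)), Rational(1, 2)), 74) = Mul(Pow(Rational(-5351, 50), Rational(1, 2)), 74) = Mul(Mul(Rational(1, 10), I, Pow(10702, Rational(1, 2))), 74) = Mul(Rational(37, 5), I, Pow(10702, Rational(1, 2)))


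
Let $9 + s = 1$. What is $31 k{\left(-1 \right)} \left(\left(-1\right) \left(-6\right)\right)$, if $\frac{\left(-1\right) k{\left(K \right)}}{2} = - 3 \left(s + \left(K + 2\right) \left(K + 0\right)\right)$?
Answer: $-10044$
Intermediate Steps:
$s = -8$ ($s = -9 + 1 = -8$)
$k{\left(K \right)} = -48 + 6 K \left(2 + K\right)$ ($k{\left(K \right)} = - 2 \left(- 3 \left(-8 + \left(K + 2\right) \left(K + 0\right)\right)\right) = - 2 \left(- 3 \left(-8 + \left(2 + K\right) K\right)\right) = - 2 \left(- 3 \left(-8 + K \left(2 + K\right)\right)\right) = - 2 \left(24 - 3 K \left(2 + K\right)\right) = -48 + 6 K \left(2 + K\right)$)
$31 k{\left(-1 \right)} \left(\left(-1\right) \left(-6\right)\right) = 31 \left(-48 + 6 \left(-1\right)^{2} + 12 \left(-1\right)\right) \left(\left(-1\right) \left(-6\right)\right) = 31 \left(-48 + 6 \cdot 1 - 12\right) 6 = 31 \left(-48 + 6 - 12\right) 6 = 31 \left(-54\right) 6 = \left(-1674\right) 6 = -10044$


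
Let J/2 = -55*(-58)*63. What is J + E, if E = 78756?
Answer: 480696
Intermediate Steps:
J = 401940 (J = 2*(-55*(-58)*63) = 2*(3190*63) = 2*200970 = 401940)
J + E = 401940 + 78756 = 480696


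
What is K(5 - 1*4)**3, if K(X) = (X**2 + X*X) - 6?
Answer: -64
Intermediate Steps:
K(X) = -6 + 2*X**2 (K(X) = (X**2 + X**2) - 6 = 2*X**2 - 6 = -6 + 2*X**2)
K(5 - 1*4)**3 = (-6 + 2*(5 - 1*4)**2)**3 = (-6 + 2*(5 - 4)**2)**3 = (-6 + 2*1**2)**3 = (-6 + 2*1)**3 = (-6 + 2)**3 = (-4)**3 = -64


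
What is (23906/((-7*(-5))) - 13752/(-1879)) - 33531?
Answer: -2159765521/65765 ≈ -32841.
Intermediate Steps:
(23906/((-7*(-5))) - 13752/(-1879)) - 33531 = (23906/35 - 13752*(-1/1879)) - 33531 = (23906*(1/35) + 13752/1879) - 33531 = (23906/35 + 13752/1879) - 33531 = 45400694/65765 - 33531 = -2159765521/65765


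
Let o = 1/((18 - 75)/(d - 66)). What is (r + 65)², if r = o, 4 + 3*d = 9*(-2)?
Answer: 128482225/29241 ≈ 4393.9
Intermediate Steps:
d = -22/3 (d = -4/3 + (9*(-2))/3 = -4/3 + (⅓)*(-18) = -4/3 - 6 = -22/3 ≈ -7.3333)
o = 220/171 (o = 1/((18 - 75)/(-22/3 - 66)) = 1/(-57/(-220/3)) = 1/(-57*(-3/220)) = 1/(171/220) = 220/171 ≈ 1.2866)
r = 220/171 ≈ 1.2866
(r + 65)² = (220/171 + 65)² = (11335/171)² = 128482225/29241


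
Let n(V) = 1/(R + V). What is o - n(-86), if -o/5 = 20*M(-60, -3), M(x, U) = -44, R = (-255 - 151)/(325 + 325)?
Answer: 123873525/28153 ≈ 4400.0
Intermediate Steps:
R = -203/325 (R = -406/650 = -406*1/650 = -203/325 ≈ -0.62462)
n(V) = 1/(-203/325 + V)
o = 4400 (o = -100*(-44) = -5*(-880) = 4400)
o - n(-86) = 4400 - 325/(-203 + 325*(-86)) = 4400 - 325/(-203 - 27950) = 4400 - 325/(-28153) = 4400 - 325*(-1)/28153 = 4400 - 1*(-325/28153) = 4400 + 325/28153 = 123873525/28153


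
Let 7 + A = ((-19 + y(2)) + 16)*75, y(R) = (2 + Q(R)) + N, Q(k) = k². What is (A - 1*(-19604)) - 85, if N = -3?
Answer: 19512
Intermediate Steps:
y(R) = -1 + R² (y(R) = (2 + R²) - 3 = -1 + R²)
A = -7 (A = -7 + ((-19 + (-1 + 2²)) + 16)*75 = -7 + ((-19 + (-1 + 4)) + 16)*75 = -7 + ((-19 + 3) + 16)*75 = -7 + (-16 + 16)*75 = -7 + 0*75 = -7 + 0 = -7)
(A - 1*(-19604)) - 85 = (-7 - 1*(-19604)) - 85 = (-7 + 19604) - 1*85 = 19597 - 85 = 19512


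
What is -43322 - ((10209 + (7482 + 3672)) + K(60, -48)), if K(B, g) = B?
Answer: -64745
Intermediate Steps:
-43322 - ((10209 + (7482 + 3672)) + K(60, -48)) = -43322 - ((10209 + (7482 + 3672)) + 60) = -43322 - ((10209 + 11154) + 60) = -43322 - (21363 + 60) = -43322 - 1*21423 = -43322 - 21423 = -64745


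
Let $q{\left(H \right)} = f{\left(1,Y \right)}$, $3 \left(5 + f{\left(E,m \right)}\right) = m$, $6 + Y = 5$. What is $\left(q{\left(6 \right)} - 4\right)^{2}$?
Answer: $\frac{784}{9} \approx 87.111$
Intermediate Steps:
$Y = -1$ ($Y = -6 + 5 = -1$)
$f{\left(E,m \right)} = -5 + \frac{m}{3}$
$q{\left(H \right)} = - \frac{16}{3}$ ($q{\left(H \right)} = -5 + \frac{1}{3} \left(-1\right) = -5 - \frac{1}{3} = - \frac{16}{3}$)
$\left(q{\left(6 \right)} - 4\right)^{2} = \left(- \frac{16}{3} - 4\right)^{2} = \left(- \frac{28}{3}\right)^{2} = \frac{784}{9}$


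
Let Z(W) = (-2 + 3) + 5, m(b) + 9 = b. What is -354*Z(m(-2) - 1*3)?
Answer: -2124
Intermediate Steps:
m(b) = -9 + b
Z(W) = 6 (Z(W) = 1 + 5 = 6)
-354*Z(m(-2) - 1*3) = -354*6 = -2124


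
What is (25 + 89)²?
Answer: 12996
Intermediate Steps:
(25 + 89)² = 114² = 12996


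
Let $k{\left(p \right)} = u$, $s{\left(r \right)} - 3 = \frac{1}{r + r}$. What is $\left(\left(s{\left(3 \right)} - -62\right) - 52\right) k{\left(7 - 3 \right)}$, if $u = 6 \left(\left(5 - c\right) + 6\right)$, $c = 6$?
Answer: $395$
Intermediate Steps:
$s{\left(r \right)} = 3 + \frac{1}{2 r}$ ($s{\left(r \right)} = 3 + \frac{1}{r + r} = 3 + \frac{1}{2 r}$)
$u = 30$ ($u = 6 \left(\left(5 - 6\right) + 6\right) = 6 \left(-1 + 6\right) = 6 \cdot 5 = 30$)
$k{\left(p \right)} = 30$
$\left(\left(s{\left(3 \right)} - -62\right) - 52\right) k{\left(7 - 3 \right)} = \left(\left(\left(3 + \frac{1}{2 \cdot 3}\right) - -62\right) - 52\right) 30 = \left(\left(\left(3 + \frac{1}{2} \cdot \frac{1}{3}\right) + 62\right) - 52\right) 30 = \left(\left(\left(3 + \frac{1}{6}\right) + 62\right) - 52\right) 30 = \left(\left(\frac{19}{6} + 62\right) - 52\right) 30 = \left(\frac{391}{6} - 52\right) 30 = \frac{79}{6} \cdot 30 = 395$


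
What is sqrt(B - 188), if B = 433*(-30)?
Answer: I*sqrt(13178) ≈ 114.8*I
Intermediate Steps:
B = -12990
sqrt(B - 188) = sqrt(-12990 - 188) = sqrt(-13178) = I*sqrt(13178)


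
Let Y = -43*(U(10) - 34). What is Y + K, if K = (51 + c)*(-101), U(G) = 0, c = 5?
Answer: -4194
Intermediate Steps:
Y = 1462 (Y = -43*(0 - 34) = -43*(-34) = 1462)
K = -5656 (K = (51 + 5)*(-101) = 56*(-101) = -5656)
Y + K = 1462 - 5656 = -4194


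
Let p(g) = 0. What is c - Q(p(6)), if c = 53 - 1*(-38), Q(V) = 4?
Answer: 87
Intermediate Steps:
c = 91 (c = 53 + 38 = 91)
c - Q(p(6)) = 91 - 1*4 = 91 - 4 = 87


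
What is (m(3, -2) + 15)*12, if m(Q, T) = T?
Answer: 156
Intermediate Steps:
(m(3, -2) + 15)*12 = (-2 + 15)*12 = 13*12 = 156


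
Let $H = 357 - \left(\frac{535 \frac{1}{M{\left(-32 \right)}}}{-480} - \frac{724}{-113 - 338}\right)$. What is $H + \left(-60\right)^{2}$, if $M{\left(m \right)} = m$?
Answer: $\frac{5480040319}{1385472} \approx 3955.4$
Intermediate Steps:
$H = \frac{492341119}{1385472}$ ($H = 357 - \left(\frac{535 \frac{1}{-32}}{-480} - \frac{724}{-113 - 338}\right) = 357 - \left(535 \left(- \frac{1}{32}\right) \left(- \frac{1}{480}\right) - \frac{724}{-451}\right) = 357 - \left(\left(- \frac{535}{32}\right) \left(- \frac{1}{480}\right) - - \frac{724}{451}\right) = 357 - \left(\frac{107}{3072} + \frac{724}{451}\right) = 357 - \frac{2272385}{1385472} = \frac{492341119}{1385472} \approx 355.36$)
$H + \left(-60\right)^{2} = \frac{492341119}{1385472} + \left(-60\right)^{2} = \frac{492341119}{1385472} + 3600 = \frac{5480040319}{1385472}$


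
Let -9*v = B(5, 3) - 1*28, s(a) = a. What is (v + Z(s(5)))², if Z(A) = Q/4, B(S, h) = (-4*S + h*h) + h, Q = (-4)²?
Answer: 64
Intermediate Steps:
Q = 16
B(S, h) = h + h² - 4*S (B(S, h) = (-4*S + h²) + h = (h² - 4*S) + h = h + h² - 4*S)
Z(A) = 4 (Z(A) = 16/4 = 16*(¼) = 4)
v = 4 (v = -((3 + 3² - 4*5) - 1*28)/9 = -((3 + 9 - 20) - 28)/9 = -(-8 - 28)/9 = -⅑*(-36) = 4)
(v + Z(s(5)))² = (4 + 4)² = 8² = 64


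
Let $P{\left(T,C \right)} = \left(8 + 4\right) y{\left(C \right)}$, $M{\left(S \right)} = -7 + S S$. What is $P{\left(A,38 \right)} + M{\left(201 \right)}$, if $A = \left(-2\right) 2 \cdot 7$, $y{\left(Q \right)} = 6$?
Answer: $40466$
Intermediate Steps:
$M{\left(S \right)} = -7 + S^{2}$
$A = -28$ ($A = \left(-4\right) 7 = -28$)
$P{\left(T,C \right)} = 72$ ($P{\left(T,C \right)} = \left(8 + 4\right) 6 = 12 \cdot 6 = 72$)
$P{\left(A,38 \right)} + M{\left(201 \right)} = 72 - \left(7 - 201^{2}\right) = 72 + \left(-7 + 40401\right) = 72 + 40394 = 40466$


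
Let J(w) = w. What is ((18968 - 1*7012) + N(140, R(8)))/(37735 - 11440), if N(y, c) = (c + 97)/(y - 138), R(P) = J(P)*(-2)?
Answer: 23993/52590 ≈ 0.45623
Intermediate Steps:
R(P) = -2*P (R(P) = P*(-2) = -2*P)
N(y, c) = (97 + c)/(-138 + y)
((18968 - 1*7012) + N(140, R(8)))/(37735 - 11440) = ((18968 - 1*7012) + (97 - 2*8)/(-138 + 140))/(37735 - 11440) = ((18968 - 7012) + (97 - 16)/2)/26295 = (11956 + (½)*81)*(1/26295) = (11956 + 81/2)*(1/26295) = (23993/2)*(1/26295) = 23993/52590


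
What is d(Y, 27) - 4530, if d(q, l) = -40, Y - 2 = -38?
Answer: -4570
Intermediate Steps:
Y = -36 (Y = 2 - 38 = -36)
d(Y, 27) - 4530 = -40 - 4530 = -4570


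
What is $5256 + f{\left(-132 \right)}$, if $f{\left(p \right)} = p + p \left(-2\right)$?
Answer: $5388$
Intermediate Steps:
$f{\left(p \right)} = - p$ ($f{\left(p \right)} = p - 2 p = - p$)
$5256 + f{\left(-132 \right)} = 5256 - -132 = 5256 + 132 = 5388$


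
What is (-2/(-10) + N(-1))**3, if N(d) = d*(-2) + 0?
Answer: 1331/125 ≈ 10.648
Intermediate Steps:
N(d) = -2*d (N(d) = -2*d + 0 = -2*d)
(-2/(-10) + N(-1))**3 = (-2/(-10) - 2*(-1))**3 = (-2*(-1/10) + 2)**3 = (1/5 + 2)**3 = (11/5)**3 = 1331/125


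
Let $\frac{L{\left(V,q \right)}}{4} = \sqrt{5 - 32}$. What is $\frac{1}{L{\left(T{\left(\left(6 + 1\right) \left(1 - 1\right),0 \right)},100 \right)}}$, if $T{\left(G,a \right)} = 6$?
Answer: $- \frac{i \sqrt{3}}{36} \approx - 0.048113 i$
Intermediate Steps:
$L{\left(V,q \right)} = 12 i \sqrt{3}$ ($L{\left(V,q \right)} = 4 \sqrt{5 - 32} = 4 \sqrt{-27} = 4 \cdot 3 i \sqrt{3} = 12 i \sqrt{3}$)
$\frac{1}{L{\left(T{\left(\left(6 + 1\right) \left(1 - 1\right),0 \right)},100 \right)}} = \frac{1}{12 i \sqrt{3}} = - \frac{i \sqrt{3}}{36}$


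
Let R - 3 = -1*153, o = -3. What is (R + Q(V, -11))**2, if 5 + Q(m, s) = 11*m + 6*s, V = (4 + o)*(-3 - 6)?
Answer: 102400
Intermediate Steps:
V = -9 (V = (4 - 3)*(-3 - 6) = 1*(-9) = -9)
Q(m, s) = -5 + 6*s + 11*m (Q(m, s) = -5 + (11*m + 6*s) = -5 + (6*s + 11*m) = -5 + 6*s + 11*m)
R = -150 (R = 3 - 1*153 = 3 - 153 = -150)
(R + Q(V, -11))**2 = (-150 + (-5 + 6*(-11) + 11*(-9)))**2 = (-150 + (-5 - 66 - 99))**2 = (-150 - 170)**2 = (-320)**2 = 102400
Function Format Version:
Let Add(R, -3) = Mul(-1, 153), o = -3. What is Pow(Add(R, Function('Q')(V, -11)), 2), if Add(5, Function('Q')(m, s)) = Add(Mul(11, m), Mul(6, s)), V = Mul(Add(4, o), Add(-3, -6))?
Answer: 102400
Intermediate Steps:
V = -9 (V = Mul(Add(4, -3), Add(-3, -6)) = Mul(1, -9) = -9)
Function('Q')(m, s) = Add(-5, Mul(6, s), Mul(11, m)) (Function('Q')(m, s) = Add(-5, Add(Mul(11, m), Mul(6, s))) = Add(-5, Add(Mul(6, s), Mul(11, m))) = Add(-5, Mul(6, s), Mul(11, m)))
R = -150 (R = Add(3, Mul(-1, 153)) = Add(3, -153) = -150)
Pow(Add(R, Function('Q')(V, -11)), 2) = Pow(Add(-150, Add(-5, Mul(6, -11), Mul(11, -9))), 2) = Pow(Add(-150, Add(-5, -66, -99)), 2) = Pow(Add(-150, -170), 2) = Pow(-320, 2) = 102400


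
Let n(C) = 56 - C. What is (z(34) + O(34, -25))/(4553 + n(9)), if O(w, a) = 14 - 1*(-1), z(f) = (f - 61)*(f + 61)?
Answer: -51/92 ≈ -0.55435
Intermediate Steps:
z(f) = (-61 + f)*(61 + f)
O(w, a) = 15 (O(w, a) = 14 + 1 = 15)
(z(34) + O(34, -25))/(4553 + n(9)) = ((-3721 + 34²) + 15)/(4553 + (56 - 1*9)) = ((-3721 + 1156) + 15)/(4553 + (56 - 9)) = (-2565 + 15)/(4553 + 47) = -2550/4600 = -2550*1/4600 = -51/92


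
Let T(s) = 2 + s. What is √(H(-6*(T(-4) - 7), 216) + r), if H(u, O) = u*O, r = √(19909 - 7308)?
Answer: √(11664 + √12601) ≈ 108.52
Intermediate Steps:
r = √12601 ≈ 112.25
H(u, O) = O*u
√(H(-6*(T(-4) - 7), 216) + r) = √(216*(-6*((2 - 4) - 7)) + √12601) = √(216*(-6*(-2 - 7)) + √12601) = √(216*(-6*(-9)) + √12601) = √(216*54 + √12601) = √(11664 + √12601)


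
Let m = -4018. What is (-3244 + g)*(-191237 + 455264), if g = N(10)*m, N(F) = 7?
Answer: -8282526990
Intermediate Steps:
g = -28126 (g = 7*(-4018) = -28126)
(-3244 + g)*(-191237 + 455264) = (-3244 - 28126)*(-191237 + 455264) = -31370*264027 = -8282526990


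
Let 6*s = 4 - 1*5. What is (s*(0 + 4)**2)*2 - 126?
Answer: -394/3 ≈ -131.33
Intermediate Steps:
s = -1/6 (s = (4 - 1*5)/6 = (4 - 5)/6 = (1/6)*(-1) = -1/6 ≈ -0.16667)
(s*(0 + 4)**2)*2 - 126 = -(0 + 4)**2/6*2 - 126 = -1/6*4**2*2 - 126 = -1/6*16*2 - 126 = -8/3*2 - 126 = -16/3 - 126 = -394/3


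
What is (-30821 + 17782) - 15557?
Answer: -28596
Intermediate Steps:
(-30821 + 17782) - 15557 = -13039 - 15557 = -28596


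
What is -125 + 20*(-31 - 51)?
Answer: -1765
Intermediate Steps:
-125 + 20*(-31 - 51) = -125 + 20*(-82) = -125 - 1640 = -1765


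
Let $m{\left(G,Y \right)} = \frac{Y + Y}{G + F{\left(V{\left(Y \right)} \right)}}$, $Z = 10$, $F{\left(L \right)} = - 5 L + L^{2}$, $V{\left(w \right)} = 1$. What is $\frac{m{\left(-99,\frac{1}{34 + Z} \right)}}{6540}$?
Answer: $- \frac{1}{14819640} \approx -6.7478 \cdot 10^{-8}$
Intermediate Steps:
$F{\left(L \right)} = L^{2} - 5 L$
$m{\left(G,Y \right)} = \frac{2 Y}{-4 + G}$ ($m{\left(G,Y \right)} = \frac{Y + Y}{G + 1 \left(-5 + 1\right)} = \frac{2 Y}{G + 1 \left(-4\right)} = \frac{2 Y}{G - 4} = \frac{2 Y}{-4 + G}$)
$\frac{m{\left(-99,\frac{1}{34 + Z} \right)}}{6540} = \frac{2 \frac{1}{34 + 10} \frac{1}{-4 - 99}}{6540} = \frac{2}{44 \left(-103\right)} \frac{1}{6540} = 2 \cdot \frac{1}{44} \left(- \frac{1}{103}\right) \frac{1}{6540} = \left(- \frac{1}{2266}\right) \frac{1}{6540} = - \frac{1}{14819640}$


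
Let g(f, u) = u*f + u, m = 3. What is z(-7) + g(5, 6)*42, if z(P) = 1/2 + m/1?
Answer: 3031/2 ≈ 1515.5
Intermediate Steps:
g(f, u) = u + f*u (g(f, u) = f*u + u = u + f*u)
z(P) = 7/2 (z(P) = 1/2 + 3/1 = 1*(1/2) + 3*1 = 1/2 + 3 = 7/2)
z(-7) + g(5, 6)*42 = 7/2 + (6*(1 + 5))*42 = 7/2 + (6*6)*42 = 7/2 + 36*42 = 7/2 + 1512 = 3031/2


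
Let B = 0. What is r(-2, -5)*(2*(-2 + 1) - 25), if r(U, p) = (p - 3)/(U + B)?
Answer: -108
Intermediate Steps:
r(U, p) = (-3 + p)/U (r(U, p) = (p - 3)/(U + 0) = (-3 + p)/U)
r(-2, -5)*(2*(-2 + 1) - 25) = ((-3 - 5)/(-2))*(2*(-2 + 1) - 25) = (-1/2*(-8))*(2*(-1) - 25) = 4*(-2 - 25) = 4*(-27) = -108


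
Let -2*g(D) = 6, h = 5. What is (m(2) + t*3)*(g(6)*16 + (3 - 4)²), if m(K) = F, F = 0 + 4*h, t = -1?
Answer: -799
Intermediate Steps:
F = 20 (F = 0 + 4*5 = 0 + 20 = 20)
m(K) = 20
g(D) = -3 (g(D) = -½*6 = -3)
(m(2) + t*3)*(g(6)*16 + (3 - 4)²) = (20 - 1*3)*(-3*16 + (3 - 4)²) = (20 - 3)*(-48 + (-1)²) = 17*(-48 + 1) = 17*(-47) = -799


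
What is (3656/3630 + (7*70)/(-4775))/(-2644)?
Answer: -156787/458291130 ≈ -0.00034211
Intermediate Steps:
(3656/3630 + (7*70)/(-4775))/(-2644) = (3656*(1/3630) + 490*(-1/4775))*(-1/2644) = (1828/1815 - 98/955)*(-1/2644) = (313574/346665)*(-1/2644) = -156787/458291130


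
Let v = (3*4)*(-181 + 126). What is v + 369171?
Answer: 368511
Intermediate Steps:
v = -660 (v = 12*(-55) = -660)
v + 369171 = -660 + 369171 = 368511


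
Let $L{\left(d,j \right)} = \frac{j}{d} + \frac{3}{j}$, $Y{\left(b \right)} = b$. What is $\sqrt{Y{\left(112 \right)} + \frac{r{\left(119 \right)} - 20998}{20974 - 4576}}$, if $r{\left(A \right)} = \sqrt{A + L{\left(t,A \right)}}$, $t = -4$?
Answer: $\frac{\sqrt{46844348905676 + 108409 \sqrt{5056905}}}{650454} \approx 10.522$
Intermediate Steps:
$L{\left(d,j \right)} = \frac{3}{j} + \frac{j}{d}$
$r{\left(A \right)} = \sqrt{\frac{3}{A} + \frac{3 A}{4}}$ ($r{\left(A \right)} = \sqrt{A + \left(\frac{3}{A} + \frac{A}{-4}\right)} = \sqrt{A + \left(\frac{3}{A} + A \left(- \frac{1}{4}\right)\right)} = \sqrt{A - \left(- \frac{3}{A} + \frac{A}{4}\right)} = \sqrt{\frac{3}{A} + \frac{3 A}{4}}$)
$\sqrt{Y{\left(112 \right)} + \frac{r{\left(119 \right)} - 20998}{20974 - 4576}} = \sqrt{112 + \frac{\frac{\sqrt{3 \cdot 119 + \frac{12}{119}}}{2} - 20998}{20974 - 4576}} = \sqrt{112 + \frac{\frac{\sqrt{357 + 12 \cdot \frac{1}{119}}}{2} - 20998}{16398}} = \sqrt{112 + \left(\frac{\sqrt{357 + \frac{12}{119}}}{2} - 20998\right) \frac{1}{16398}} = \sqrt{112 + \left(\frac{\sqrt{\frac{42495}{119}}}{2} - 20998\right) \frac{1}{16398}} = \sqrt{112 + \left(\frac{\frac{1}{119} \sqrt{5056905}}{2} - 20998\right) \frac{1}{16398}} = \sqrt{112 + \left(\frac{\sqrt{5056905}}{238} - 20998\right) \frac{1}{16398}} = \sqrt{112 + \left(-20998 + \frac{\sqrt{5056905}}{238}\right) \frac{1}{16398}} = \sqrt{112 - \left(\frac{10499}{8199} - \frac{\sqrt{5056905}}{3902724}\right)} = \sqrt{\frac{907789}{8199} + \frac{\sqrt{5056905}}{3902724}}$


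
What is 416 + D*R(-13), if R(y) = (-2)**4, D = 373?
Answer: 6384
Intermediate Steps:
R(y) = 16
416 + D*R(-13) = 416 + 373*16 = 416 + 5968 = 6384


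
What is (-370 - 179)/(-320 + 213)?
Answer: 549/107 ≈ 5.1308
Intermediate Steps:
(-370 - 179)/(-320 + 213) = -549/(-107) = -549*(-1/107) = 549/107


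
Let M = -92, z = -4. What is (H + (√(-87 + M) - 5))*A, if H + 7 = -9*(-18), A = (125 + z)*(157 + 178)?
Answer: 6080250 + 40535*I*√179 ≈ 6.0802e+6 + 5.4232e+5*I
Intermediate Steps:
A = 40535 (A = (125 - 4)*(157 + 178) = 121*335 = 40535)
H = 155 (H = -7 - 9*(-18) = -7 + 162 = 155)
(H + (√(-87 + M) - 5))*A = (155 + (√(-87 - 92) - 5))*40535 = (155 + (√(-179) - 5))*40535 = (155 + (I*√179 - 5))*40535 = (155 + (-5 + I*√179))*40535 = (150 + I*√179)*40535 = 6080250 + 40535*I*√179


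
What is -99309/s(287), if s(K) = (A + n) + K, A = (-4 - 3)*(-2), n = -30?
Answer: -99309/271 ≈ -366.45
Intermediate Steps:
A = 14 (A = -7*(-2) = 14)
s(K) = -16 + K (s(K) = (14 - 30) + K = -16 + K)
-99309/s(287) = -99309/(-16 + 287) = -99309/271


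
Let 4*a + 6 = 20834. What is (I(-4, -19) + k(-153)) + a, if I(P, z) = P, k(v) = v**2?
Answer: 28612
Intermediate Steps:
a = 5207 (a = -3/2 + (1/4)*20834 = -3/2 + 10417/2 = 5207)
(I(-4, -19) + k(-153)) + a = (-4 + (-153)**2) + 5207 = (-4 + 23409) + 5207 = 23405 + 5207 = 28612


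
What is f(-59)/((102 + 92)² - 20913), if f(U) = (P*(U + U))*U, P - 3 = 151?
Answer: 153164/2389 ≈ 64.112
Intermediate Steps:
P = 154 (P = 3 + 151 = 154)
f(U) = 308*U² (f(U) = (154*(U + U))*U = (154*(2*U))*U = (308*U)*U = 308*U²)
f(-59)/((102 + 92)² - 20913) = (308*(-59)²)/((102 + 92)² - 20913) = (308*3481)/(194² - 20913) = 1072148/(37636 - 20913) = 1072148/16723 = 1072148*(1/16723) = 153164/2389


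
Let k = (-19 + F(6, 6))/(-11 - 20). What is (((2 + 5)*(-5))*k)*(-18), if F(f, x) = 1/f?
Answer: 11865/31 ≈ 382.74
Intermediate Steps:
k = 113/186 (k = (-19 + 1/6)/(-11 - 20) = (-19 + ⅙)/(-31) = -113/6*(-1/31) = 113/186 ≈ 0.60753)
(((2 + 5)*(-5))*k)*(-18) = (((2 + 5)*(-5))*(113/186))*(-18) = ((7*(-5))*(113/186))*(-18) = -35*113/186*(-18) = -3955/186*(-18) = 11865/31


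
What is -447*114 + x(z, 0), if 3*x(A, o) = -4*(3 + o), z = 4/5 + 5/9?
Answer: -50962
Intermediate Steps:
z = 61/45 (z = 4*(⅕) + 5*(⅑) = ⅘ + 5/9 = 61/45 ≈ 1.3556)
x(A, o) = -4 - 4*o/3 (x(A, o) = (-4*(3 + o))/3 = (-12 - 4*o)/3 = -4 - 4*o/3)
-447*114 + x(z, 0) = -447*114 + (-4 - 4/3*0) = -50958 + (-4 + 0) = -50958 - 4 = -50962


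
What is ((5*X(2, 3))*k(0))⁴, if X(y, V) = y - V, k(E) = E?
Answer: 0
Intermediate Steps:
((5*X(2, 3))*k(0))⁴ = ((5*(2 - 1*3))*0)⁴ = ((5*(2 - 3))*0)⁴ = ((5*(-1))*0)⁴ = (-5*0)⁴ = 0⁴ = 0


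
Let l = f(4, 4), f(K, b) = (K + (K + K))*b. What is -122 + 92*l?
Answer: 4294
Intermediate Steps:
f(K, b) = 3*K*b (f(K, b) = (K + 2*K)*b = (3*K)*b = 3*K*b)
l = 48 (l = 3*4*4 = 48)
-122 + 92*l = -122 + 92*48 = -122 + 4416 = 4294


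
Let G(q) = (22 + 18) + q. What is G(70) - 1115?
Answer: -1005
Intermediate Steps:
G(q) = 40 + q
G(70) - 1115 = (40 + 70) - 1115 = 110 - 1115 = -1005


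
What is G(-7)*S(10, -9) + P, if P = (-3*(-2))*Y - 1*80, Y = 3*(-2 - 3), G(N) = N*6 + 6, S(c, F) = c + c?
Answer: -890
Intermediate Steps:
S(c, F) = 2*c
G(N) = 6 + 6*N (G(N) = 6*N + 6 = 6 + 6*N)
Y = -15 (Y = 3*(-5) = -15)
P = -170 (P = -3*(-2)*(-15) - 1*80 = 6*(-15) - 80 = -90 - 80 = -170)
G(-7)*S(10, -9) + P = (6 + 6*(-7))*(2*10) - 170 = (6 - 42)*20 - 170 = -36*20 - 170 = -720 - 170 = -890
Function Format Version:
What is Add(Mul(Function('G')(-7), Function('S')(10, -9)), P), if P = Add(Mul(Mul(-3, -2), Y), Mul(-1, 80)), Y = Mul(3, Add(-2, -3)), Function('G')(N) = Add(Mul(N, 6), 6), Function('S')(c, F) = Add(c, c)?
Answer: -890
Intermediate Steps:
Function('S')(c, F) = Mul(2, c)
Function('G')(N) = Add(6, Mul(6, N)) (Function('G')(N) = Add(Mul(6, N), 6) = Add(6, Mul(6, N)))
Y = -15 (Y = Mul(3, -5) = -15)
P = -170 (P = Add(Mul(Mul(-3, -2), -15), Mul(-1, 80)) = Add(Mul(6, -15), -80) = Add(-90, -80) = -170)
Add(Mul(Function('G')(-7), Function('S')(10, -9)), P) = Add(Mul(Add(6, Mul(6, -7)), Mul(2, 10)), -170) = Add(Mul(Add(6, -42), 20), -170) = Add(Mul(-36, 20), -170) = Add(-720, -170) = -890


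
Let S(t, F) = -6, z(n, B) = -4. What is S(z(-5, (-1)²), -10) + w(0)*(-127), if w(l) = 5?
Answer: -641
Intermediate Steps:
S(z(-5, (-1)²), -10) + w(0)*(-127) = -6 + 5*(-127) = -6 - 635 = -641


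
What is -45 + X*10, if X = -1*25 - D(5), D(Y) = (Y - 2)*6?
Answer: -475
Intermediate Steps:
D(Y) = -12 + 6*Y (D(Y) = (-2 + Y)*6 = -12 + 6*Y)
X = -43 (X = -1*25 - (-12 + 6*5) = -25 - (-12 + 30) = -25 - 1*18 = -25 - 18 = -43)
-45 + X*10 = -45 - 43*10 = -45 - 430 = -475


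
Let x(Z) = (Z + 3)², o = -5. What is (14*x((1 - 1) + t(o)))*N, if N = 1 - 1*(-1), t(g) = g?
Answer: 112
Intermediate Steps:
N = 2 (N = 1 + 1 = 2)
x(Z) = (3 + Z)²
(14*x((1 - 1) + t(o)))*N = (14*(3 + ((1 - 1) - 5))²)*2 = (14*(3 + (0 - 5))²)*2 = (14*(3 - 5)²)*2 = (14*(-2)²)*2 = (14*4)*2 = 56*2 = 112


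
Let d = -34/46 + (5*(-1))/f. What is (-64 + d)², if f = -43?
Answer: 4084743744/978121 ≈ 4176.1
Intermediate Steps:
d = -616/989 (d = -34/46 + (5*(-1))/(-43) = -34*1/46 - 5*(-1/43) = -17/23 + 5/43 = -616/989 ≈ -0.62285)
(-64 + d)² = (-64 - 616/989)² = (-63912/989)² = 4084743744/978121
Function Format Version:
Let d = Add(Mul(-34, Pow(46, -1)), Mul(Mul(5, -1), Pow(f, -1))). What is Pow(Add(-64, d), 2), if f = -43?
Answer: Rational(4084743744, 978121) ≈ 4176.1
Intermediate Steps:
d = Rational(-616, 989) (d = Add(Mul(-34, Pow(46, -1)), Mul(Mul(5, -1), Pow(-43, -1))) = Add(Mul(-34, Rational(1, 46)), Mul(-5, Rational(-1, 43))) = Add(Rational(-17, 23), Rational(5, 43)) = Rational(-616, 989) ≈ -0.62285)
Pow(Add(-64, d), 2) = Pow(Add(-64, Rational(-616, 989)), 2) = Pow(Rational(-63912, 989), 2) = Rational(4084743744, 978121)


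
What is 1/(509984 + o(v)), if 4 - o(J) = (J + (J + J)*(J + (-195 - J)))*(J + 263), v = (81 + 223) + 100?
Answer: 1/105333040 ≈ 9.4937e-9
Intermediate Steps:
v = 404 (v = 304 + 100 = 404)
o(J) = 4 + 389*J*(263 + J) (o(J) = 4 - (J + (J + J)*(J + (-195 - J)))*(J + 263) = 4 - (J + (2*J)*(-195))*(263 + J) = 4 - (J - 390*J)*(263 + J) = 4 - (-389*J)*(263 + J) = 4 - (-389)*J*(263 + J) = 4 + 389*J*(263 + J))
1/(509984 + o(v)) = 1/(509984 + (4 + 389*404**2 + 102307*404)) = 1/(509984 + (4 + 389*163216 + 41332028)) = 1/(509984 + (4 + 63491024 + 41332028)) = 1/(509984 + 104823056) = 1/105333040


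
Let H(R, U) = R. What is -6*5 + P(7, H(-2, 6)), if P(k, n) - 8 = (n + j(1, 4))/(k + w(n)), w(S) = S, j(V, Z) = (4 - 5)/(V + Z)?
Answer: -561/25 ≈ -22.440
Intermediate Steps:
j(V, Z) = -1/(V + Z)
P(k, n) = 8 + (-1/5 + n)/(k + n) (P(k, n) = 8 + (n - 1/(1 + 4))/(k + n) = 8 + (n - 1/5)/(k + n) = 8 + (-1/5 + n)/(k + n))
-6*5 + P(7, H(-2, 6)) = -6*5 + (-1/5 + 8*7 + 9*(-2))/(7 - 2) = -30 + (-1/5 + 56 - 18)/5 = -30 + (1/5)*(189/5) = -30 + 189/25 = -561/25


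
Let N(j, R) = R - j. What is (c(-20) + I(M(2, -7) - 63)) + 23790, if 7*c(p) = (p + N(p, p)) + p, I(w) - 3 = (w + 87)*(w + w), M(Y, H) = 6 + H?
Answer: 145903/7 ≈ 20843.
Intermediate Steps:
I(w) = 3 + 2*w*(87 + w) (I(w) = 3 + (w + 87)*(w + w) = 3 + (87 + w)*(2*w) = 3 + 2*w*(87 + w))
c(p) = 2*p/7 (c(p) = ((p + (p - p)) + p)/7 = ((p + 0) + p)/7 = (p + p)/7 = (2*p)/7 = 2*p/7)
(c(-20) + I(M(2, -7) - 63)) + 23790 = ((2/7)*(-20) + (3 + 2*((6 - 7) - 63)² + 174*((6 - 7) - 63))) + 23790 = (-40/7 + (3 + 2*(-1 - 63)² + 174*(-1 - 63))) + 23790 = (-40/7 + (3 + 2*(-64)² + 174*(-64))) + 23790 = (-40/7 + (3 + 2*4096 - 11136)) + 23790 = (-40/7 + (3 + 8192 - 11136)) + 23790 = (-40/7 - 2941) + 23790 = -20627/7 + 23790 = 145903/7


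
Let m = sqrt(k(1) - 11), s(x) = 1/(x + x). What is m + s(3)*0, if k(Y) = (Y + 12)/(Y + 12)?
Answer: I*sqrt(10) ≈ 3.1623*I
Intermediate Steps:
k(Y) = 1 (k(Y) = (12 + Y)/(12 + Y) = 1)
s(x) = 1/(2*x)
m = I*sqrt(10) (m = sqrt(1 - 11) = sqrt(-10) = I*sqrt(10) ≈ 3.1623*I)
m + s(3)*0 = I*sqrt(10) + ((1/2)/3)*0 = I*sqrt(10) + ((1/2)*(1/3))*0 = I*sqrt(10) + (1/6)*0 = I*sqrt(10) + 0 = I*sqrt(10)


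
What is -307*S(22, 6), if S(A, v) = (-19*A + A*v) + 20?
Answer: 81662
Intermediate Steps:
S(A, v) = 20 - 19*A + A*v
-307*S(22, 6) = -307*(20 - 19*22 + 22*6) = -307*(20 - 418 + 132) = -307*(-266) = 81662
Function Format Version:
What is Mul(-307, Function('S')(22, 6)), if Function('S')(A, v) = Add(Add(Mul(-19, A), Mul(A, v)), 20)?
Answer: 81662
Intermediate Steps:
Function('S')(A, v) = Add(20, Mul(-19, A), Mul(A, v))
Mul(-307, Function('S')(22, 6)) = Mul(-307, Add(20, Mul(-19, 22), Mul(22, 6))) = Mul(-307, Add(20, -418, 132)) = Mul(-307, -266) = 81662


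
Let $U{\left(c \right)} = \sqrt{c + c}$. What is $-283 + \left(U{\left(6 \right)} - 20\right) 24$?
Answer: $-763 + 48 \sqrt{3} \approx -679.86$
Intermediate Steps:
$U{\left(c \right)} = \sqrt{2} \sqrt{c}$ ($U{\left(c \right)} = \sqrt{2 c} = \sqrt{2} \sqrt{c}$)
$-283 + \left(U{\left(6 \right)} - 20\right) 24 = -283 + \left(\sqrt{2} \sqrt{6} - 20\right) 24 = -283 + \left(2 \sqrt{3} - 20\right) 24 = -283 + \left(-20 + 2 \sqrt{3}\right) 24 = -283 - \left(480 - 48 \sqrt{3}\right) = -763 + 48 \sqrt{3}$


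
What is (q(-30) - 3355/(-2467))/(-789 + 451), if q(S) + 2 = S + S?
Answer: 149599/833846 ≈ 0.17941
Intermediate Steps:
q(S) = -2 + 2*S (q(S) = -2 + (S + S) = -2 + 2*S)
(q(-30) - 3355/(-2467))/(-789 + 451) = ((-2 + 2*(-30)) - 3355/(-2467))/(-789 + 451) = ((-2 - 60) - 3355*(-1/2467))/(-338) = (-62 + 3355/2467)*(-1/338) = -149599/2467*(-1/338) = 149599/833846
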